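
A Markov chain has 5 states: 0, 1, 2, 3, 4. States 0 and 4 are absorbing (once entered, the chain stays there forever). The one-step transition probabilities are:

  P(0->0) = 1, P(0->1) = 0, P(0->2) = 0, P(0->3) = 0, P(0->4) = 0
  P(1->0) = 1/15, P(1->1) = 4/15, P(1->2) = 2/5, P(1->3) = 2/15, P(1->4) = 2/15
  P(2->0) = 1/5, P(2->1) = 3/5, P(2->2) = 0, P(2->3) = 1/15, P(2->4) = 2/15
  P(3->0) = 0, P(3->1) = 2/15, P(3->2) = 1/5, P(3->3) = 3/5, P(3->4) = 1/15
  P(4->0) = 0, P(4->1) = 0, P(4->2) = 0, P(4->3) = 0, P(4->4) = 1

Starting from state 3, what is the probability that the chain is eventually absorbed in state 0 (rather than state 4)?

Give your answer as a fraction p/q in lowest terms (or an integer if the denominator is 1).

Answer: 64/169

Derivation:
Let a_i = P(absorbed in 0 | start in state i).
Boundary conditions: a_0 = 1, a_4 = 0.
For each transient state i, a_i = sum_j P(i->j) * a_j:
  a_1 = 1/15*a_0 + 4/15*a_1 + 2/5*a_2 + 2/15*a_3 + 2/15*a_4
  a_2 = 1/5*a_0 + 3/5*a_1 + 0*a_2 + 1/15*a_3 + 2/15*a_4
  a_3 = 0*a_0 + 2/15*a_1 + 1/5*a_2 + 3/5*a_3 + 1/15*a_4

Substituting a_0 = 1 and a_4 = 0, rearrange to (I - Q) a = r where r[i] = P(i -> 0):
  [11/15, -2/5, -2/15] . (a_1, a_2, a_3) = 1/15
  [-3/5, 1, -1/15] . (a_1, a_2, a_3) = 1/5
  [-2/15, -1/5, 2/5] . (a_1, a_2, a_3) = 0

Solving yields:
  a_1 = 71/169
  a_2 = 242/507
  a_3 = 64/169

Starting state is 3, so the absorption probability is a_3 = 64/169.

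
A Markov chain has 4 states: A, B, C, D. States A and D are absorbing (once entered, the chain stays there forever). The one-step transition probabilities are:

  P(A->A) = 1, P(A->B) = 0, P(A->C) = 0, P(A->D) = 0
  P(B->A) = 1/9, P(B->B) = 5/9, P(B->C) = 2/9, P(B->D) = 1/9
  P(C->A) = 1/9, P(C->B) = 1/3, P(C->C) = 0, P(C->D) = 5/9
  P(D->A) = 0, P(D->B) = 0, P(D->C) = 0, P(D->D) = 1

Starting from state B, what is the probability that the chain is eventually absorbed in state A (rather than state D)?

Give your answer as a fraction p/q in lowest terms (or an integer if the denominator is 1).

Answer: 11/30

Derivation:
Let a_i = P(absorbed in A | start in state i).
Boundary conditions: a_A = 1, a_D = 0.
For each transient state i, a_i = sum_j P(i->j) * a_j:
  a_B = 1/9*a_A + 5/9*a_B + 2/9*a_C + 1/9*a_D
  a_C = 1/9*a_A + 1/3*a_B + 0*a_C + 5/9*a_D

Substituting a_A = 1 and a_D = 0, rearrange to (I - Q) a = r where r[i] = P(i -> A):
  [4/9, -2/9] . (a_B, a_C) = 1/9
  [-1/3, 1] . (a_B, a_C) = 1/9

Solving yields:
  a_B = 11/30
  a_C = 7/30

Starting state is B, so the absorption probability is a_B = 11/30.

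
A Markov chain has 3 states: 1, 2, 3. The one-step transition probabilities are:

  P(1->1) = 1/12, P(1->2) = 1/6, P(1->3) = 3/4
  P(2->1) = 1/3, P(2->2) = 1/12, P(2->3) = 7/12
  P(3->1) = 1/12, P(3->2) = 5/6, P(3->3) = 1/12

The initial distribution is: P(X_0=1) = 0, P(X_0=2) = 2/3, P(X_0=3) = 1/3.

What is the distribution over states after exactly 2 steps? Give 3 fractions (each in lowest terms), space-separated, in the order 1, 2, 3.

Propagating the distribution step by step (d_{t+1} = d_t * P):
d_0 = (1=0, 2=2/3, 3=1/3)
  d_1[1] = 0*1/12 + 2/3*1/3 + 1/3*1/12 = 1/4
  d_1[2] = 0*1/6 + 2/3*1/12 + 1/3*5/6 = 1/3
  d_1[3] = 0*3/4 + 2/3*7/12 + 1/3*1/12 = 5/12
d_1 = (1=1/4, 2=1/3, 3=5/12)
  d_2[1] = 1/4*1/12 + 1/3*1/3 + 5/12*1/12 = 1/6
  d_2[2] = 1/4*1/6 + 1/3*1/12 + 5/12*5/6 = 5/12
  d_2[3] = 1/4*3/4 + 1/3*7/12 + 5/12*1/12 = 5/12
d_2 = (1=1/6, 2=5/12, 3=5/12)

Answer: 1/6 5/12 5/12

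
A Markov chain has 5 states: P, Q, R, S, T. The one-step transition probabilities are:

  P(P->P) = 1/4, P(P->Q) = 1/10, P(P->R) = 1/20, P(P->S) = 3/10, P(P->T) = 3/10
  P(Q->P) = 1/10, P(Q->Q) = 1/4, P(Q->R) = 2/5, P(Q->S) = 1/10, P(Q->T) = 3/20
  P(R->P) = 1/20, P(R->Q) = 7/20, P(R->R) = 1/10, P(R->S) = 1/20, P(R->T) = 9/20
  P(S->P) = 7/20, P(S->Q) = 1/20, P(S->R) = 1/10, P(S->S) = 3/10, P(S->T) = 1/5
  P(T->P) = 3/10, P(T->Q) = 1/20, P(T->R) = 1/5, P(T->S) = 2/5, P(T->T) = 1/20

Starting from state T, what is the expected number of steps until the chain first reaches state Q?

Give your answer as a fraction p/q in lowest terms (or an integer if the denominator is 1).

Answer: 5476/541

Derivation:
Let h_i = expected steps to first reach Q from state i.
Boundary: h_Q = 0.
First-step equations for the other states:
  h_P = 1 + 1/4*h_P + 1/10*h_Q + 1/20*h_R + 3/10*h_S + 3/10*h_T
  h_R = 1 + 1/20*h_P + 7/20*h_Q + 1/10*h_R + 1/20*h_S + 9/20*h_T
  h_S = 1 + 7/20*h_P + 1/20*h_Q + 1/10*h_R + 3/10*h_S + 1/5*h_T
  h_T = 1 + 3/10*h_P + 1/20*h_Q + 1/5*h_R + 2/5*h_S + 1/20*h_T

Substituting h_Q = 0 and rearranging gives the linear system (I - Q) h = 1:
  [3/4, -1/20, -3/10, -3/10] . (h_P, h_R, h_S, h_T) = 1
  [-1/20, 9/10, -1/20, -9/20] . (h_P, h_R, h_S, h_T) = 1
  [-7/20, -1/10, 7/10, -1/5] . (h_P, h_R, h_S, h_T) = 1
  [-3/10, -1/5, -2/5, 19/20] . (h_P, h_R, h_S, h_T) = 1

Solving yields:
  h_P = 5420/541
  h_R = 3952/541
  h_S = 5612/541
  h_T = 5476/541

Starting state is T, so the expected hitting time is h_T = 5476/541.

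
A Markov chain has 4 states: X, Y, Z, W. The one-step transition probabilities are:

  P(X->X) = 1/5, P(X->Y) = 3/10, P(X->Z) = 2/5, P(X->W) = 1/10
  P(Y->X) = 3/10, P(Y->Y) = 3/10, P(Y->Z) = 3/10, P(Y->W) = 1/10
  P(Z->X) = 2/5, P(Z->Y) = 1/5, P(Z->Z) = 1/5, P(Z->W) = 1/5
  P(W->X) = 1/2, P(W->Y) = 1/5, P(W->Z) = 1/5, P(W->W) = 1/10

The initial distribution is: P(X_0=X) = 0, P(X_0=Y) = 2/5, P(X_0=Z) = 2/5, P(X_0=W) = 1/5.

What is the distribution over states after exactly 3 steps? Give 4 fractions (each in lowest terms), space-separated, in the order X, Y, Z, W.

Propagating the distribution step by step (d_{t+1} = d_t * P):
d_0 = (X=0, Y=2/5, Z=2/5, W=1/5)
  d_1[X] = 0*1/5 + 2/5*3/10 + 2/5*2/5 + 1/5*1/2 = 19/50
  d_1[Y] = 0*3/10 + 2/5*3/10 + 2/5*1/5 + 1/5*1/5 = 6/25
  d_1[Z] = 0*2/5 + 2/5*3/10 + 2/5*1/5 + 1/5*1/5 = 6/25
  d_1[W] = 0*1/10 + 2/5*1/10 + 2/5*1/5 + 1/5*1/10 = 7/50
d_1 = (X=19/50, Y=6/25, Z=6/25, W=7/50)
  d_2[X] = 19/50*1/5 + 6/25*3/10 + 6/25*2/5 + 7/50*1/2 = 157/500
  d_2[Y] = 19/50*3/10 + 6/25*3/10 + 6/25*1/5 + 7/50*1/5 = 131/500
  d_2[Z] = 19/50*2/5 + 6/25*3/10 + 6/25*1/5 + 7/50*1/5 = 3/10
  d_2[W] = 19/50*1/10 + 6/25*1/10 + 6/25*1/5 + 7/50*1/10 = 31/250
d_2 = (X=157/500, Y=131/500, Z=3/10, W=31/250)
  d_3[X] = 157/500*1/5 + 131/500*3/10 + 3/10*2/5 + 31/250*1/2 = 1617/5000
  d_3[Y] = 157/500*3/10 + 131/500*3/10 + 3/10*1/5 + 31/250*1/5 = 161/625
  d_3[Z] = 157/500*2/5 + 131/500*3/10 + 3/10*1/5 + 31/250*1/5 = 289/1000
  d_3[W] = 157/500*1/10 + 131/500*1/10 + 3/10*1/5 + 31/250*1/10 = 13/100
d_3 = (X=1617/5000, Y=161/625, Z=289/1000, W=13/100)

Answer: 1617/5000 161/625 289/1000 13/100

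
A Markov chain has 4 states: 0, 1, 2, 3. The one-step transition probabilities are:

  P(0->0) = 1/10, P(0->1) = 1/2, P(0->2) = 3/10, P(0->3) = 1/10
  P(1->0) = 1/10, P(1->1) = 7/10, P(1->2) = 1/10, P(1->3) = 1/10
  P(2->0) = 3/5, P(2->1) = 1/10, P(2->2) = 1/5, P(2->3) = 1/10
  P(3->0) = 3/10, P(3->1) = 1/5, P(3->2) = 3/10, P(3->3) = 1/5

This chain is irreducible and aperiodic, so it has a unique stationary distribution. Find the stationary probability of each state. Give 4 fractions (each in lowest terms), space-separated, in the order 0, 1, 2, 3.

The stationary distribution satisfies pi = pi * P, i.e.:
  pi_0 = 1/10*pi_0 + 1/10*pi_1 + 3/5*pi_2 + 3/10*pi_3
  pi_1 = 1/2*pi_0 + 7/10*pi_1 + 1/10*pi_2 + 1/5*pi_3
  pi_2 = 3/10*pi_0 + 1/10*pi_1 + 1/5*pi_2 + 3/10*pi_3
  pi_3 = 1/10*pi_0 + 1/10*pi_1 + 1/10*pi_2 + 1/5*pi_3
with normalization: pi_0 + pi_1 + pi_2 + pi_3 = 1.

Using the first 3 balance equations plus normalization, the linear system A*pi = b is:
  [-9/10, 1/10, 3/5, 3/10] . pi = 0
  [1/2, -3/10, 1/10, 1/5] . pi = 0
  [3/10, 1/10, -4/5, 3/10] . pi = 0
  [1, 1, 1, 1] . pi = 1

Solving yields:
  pi_0 = 77/360
  pi_1 = 59/120
  pi_2 = 11/60
  pi_3 = 1/9

Verification (pi * P):
  77/360*1/10 + 59/120*1/10 + 11/60*3/5 + 1/9*3/10 = 77/360 = pi_0  (ok)
  77/360*1/2 + 59/120*7/10 + 11/60*1/10 + 1/9*1/5 = 59/120 = pi_1  (ok)
  77/360*3/10 + 59/120*1/10 + 11/60*1/5 + 1/9*3/10 = 11/60 = pi_2  (ok)
  77/360*1/10 + 59/120*1/10 + 11/60*1/10 + 1/9*1/5 = 1/9 = pi_3  (ok)

Answer: 77/360 59/120 11/60 1/9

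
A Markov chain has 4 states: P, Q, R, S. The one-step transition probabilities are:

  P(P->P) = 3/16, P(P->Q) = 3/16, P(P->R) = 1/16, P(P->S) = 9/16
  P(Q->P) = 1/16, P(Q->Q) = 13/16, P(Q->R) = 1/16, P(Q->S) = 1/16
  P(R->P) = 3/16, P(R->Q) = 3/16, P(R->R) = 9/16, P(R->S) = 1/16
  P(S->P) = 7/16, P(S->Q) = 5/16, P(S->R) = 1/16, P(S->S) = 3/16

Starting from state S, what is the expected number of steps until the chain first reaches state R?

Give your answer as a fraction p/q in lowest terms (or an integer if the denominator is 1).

Let h_i = expected steps to first reach R from state i.
Boundary: h_R = 0.
First-step equations for the other states:
  h_P = 1 + 3/16*h_P + 3/16*h_Q + 1/16*h_R + 9/16*h_S
  h_Q = 1 + 1/16*h_P + 13/16*h_Q + 1/16*h_R + 1/16*h_S
  h_S = 1 + 7/16*h_P + 5/16*h_Q + 1/16*h_R + 3/16*h_S

Substituting h_R = 0 and rearranging gives the linear system (I - Q) h = 1:
  [13/16, -3/16, -9/16] . (h_P, h_Q, h_S) = 1
  [-1/16, 3/16, -1/16] . (h_P, h_Q, h_S) = 1
  [-7/16, -5/16, 13/16] . (h_P, h_Q, h_S) = 1

Solving yields:
  h_P = 16
  h_Q = 16
  h_S = 16

Starting state is S, so the expected hitting time is h_S = 16.

Answer: 16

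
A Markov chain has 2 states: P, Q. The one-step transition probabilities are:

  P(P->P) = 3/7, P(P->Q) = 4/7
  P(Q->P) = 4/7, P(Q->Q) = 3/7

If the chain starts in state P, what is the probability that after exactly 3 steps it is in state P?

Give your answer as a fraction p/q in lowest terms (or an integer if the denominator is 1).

Answer: 171/343

Derivation:
Computing P^3 by repeated multiplication:
P^1 =
  P: [3/7, 4/7]
  Q: [4/7, 3/7]
P^2 =
  P: [25/49, 24/49]
  Q: [24/49, 25/49]
P^3 =
  P: [171/343, 172/343]
  Q: [172/343, 171/343]

(P^3)[P -> P] = 171/343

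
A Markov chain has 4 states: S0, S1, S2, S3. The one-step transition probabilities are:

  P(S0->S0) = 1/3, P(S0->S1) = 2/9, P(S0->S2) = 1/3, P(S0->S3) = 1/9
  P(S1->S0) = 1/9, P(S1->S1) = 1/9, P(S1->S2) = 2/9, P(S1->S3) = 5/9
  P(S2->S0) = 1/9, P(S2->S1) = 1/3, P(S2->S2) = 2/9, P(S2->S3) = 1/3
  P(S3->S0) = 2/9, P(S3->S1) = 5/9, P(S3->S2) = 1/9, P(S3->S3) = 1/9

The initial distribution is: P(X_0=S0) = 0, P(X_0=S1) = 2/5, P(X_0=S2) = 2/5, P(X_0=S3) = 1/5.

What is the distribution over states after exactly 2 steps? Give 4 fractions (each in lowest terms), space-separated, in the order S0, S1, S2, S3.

Answer: 74/405 137/405 79/405 23/81

Derivation:
Propagating the distribution step by step (d_{t+1} = d_t * P):
d_0 = (S0=0, S1=2/5, S2=2/5, S3=1/5)
  d_1[S0] = 0*1/3 + 2/5*1/9 + 2/5*1/9 + 1/5*2/9 = 2/15
  d_1[S1] = 0*2/9 + 2/5*1/9 + 2/5*1/3 + 1/5*5/9 = 13/45
  d_1[S2] = 0*1/3 + 2/5*2/9 + 2/5*2/9 + 1/5*1/9 = 1/5
  d_1[S3] = 0*1/9 + 2/5*5/9 + 2/5*1/3 + 1/5*1/9 = 17/45
d_1 = (S0=2/15, S1=13/45, S2=1/5, S3=17/45)
  d_2[S0] = 2/15*1/3 + 13/45*1/9 + 1/5*1/9 + 17/45*2/9 = 74/405
  d_2[S1] = 2/15*2/9 + 13/45*1/9 + 1/5*1/3 + 17/45*5/9 = 137/405
  d_2[S2] = 2/15*1/3 + 13/45*2/9 + 1/5*2/9 + 17/45*1/9 = 79/405
  d_2[S3] = 2/15*1/9 + 13/45*5/9 + 1/5*1/3 + 17/45*1/9 = 23/81
d_2 = (S0=74/405, S1=137/405, S2=79/405, S3=23/81)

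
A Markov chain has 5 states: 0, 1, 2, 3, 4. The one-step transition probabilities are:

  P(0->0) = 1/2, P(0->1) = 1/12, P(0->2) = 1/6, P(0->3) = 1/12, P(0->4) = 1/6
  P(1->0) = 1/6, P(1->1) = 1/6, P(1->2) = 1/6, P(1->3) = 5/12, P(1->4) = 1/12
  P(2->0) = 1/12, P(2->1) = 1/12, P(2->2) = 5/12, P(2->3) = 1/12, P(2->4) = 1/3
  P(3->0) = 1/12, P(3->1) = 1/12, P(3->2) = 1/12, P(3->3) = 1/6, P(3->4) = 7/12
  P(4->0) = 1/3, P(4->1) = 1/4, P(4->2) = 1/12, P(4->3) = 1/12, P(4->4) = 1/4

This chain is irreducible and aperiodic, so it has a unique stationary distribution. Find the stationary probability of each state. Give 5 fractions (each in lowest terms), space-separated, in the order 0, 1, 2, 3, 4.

The stationary distribution satisfies pi = pi * P, i.e.:
  pi_0 = 1/2*pi_0 + 1/6*pi_1 + 1/12*pi_2 + 1/12*pi_3 + 1/3*pi_4
  pi_1 = 1/12*pi_0 + 1/6*pi_1 + 1/12*pi_2 + 1/12*pi_3 + 1/4*pi_4
  pi_2 = 1/6*pi_0 + 1/6*pi_1 + 5/12*pi_2 + 1/12*pi_3 + 1/12*pi_4
  pi_3 = 1/12*pi_0 + 5/12*pi_1 + 1/12*pi_2 + 1/6*pi_3 + 1/12*pi_4
  pi_4 = 1/6*pi_0 + 1/12*pi_1 + 1/3*pi_2 + 7/12*pi_3 + 1/4*pi_4
with normalization: pi_0 + pi_1 + pi_2 + pi_3 + pi_4 = 1.

Using the first 4 balance equations plus normalization, the linear system A*pi = b is:
  [-1/2, 1/6, 1/12, 1/12, 1/3] . pi = 0
  [1/12, -5/6, 1/12, 1/12, 1/4] . pi = 0
  [1/6, 1/6, -7/12, 1/12, 1/12] . pi = 0
  [1/12, 5/12, 1/12, -5/6, 1/12] . pi = 0
  [1, 1, 1, 1, 1] . pi = 1

Solving yields:
  pi_0 = 668/2415
  pi_1 = 1681/12075
  pi_2 = 2137/12075
  pi_3 = 1709/12075
  pi_4 = 3208/12075

Verification (pi * P):
  668/2415*1/2 + 1681/12075*1/6 + 2137/12075*1/12 + 1709/12075*1/12 + 3208/12075*1/3 = 668/2415 = pi_0  (ok)
  668/2415*1/12 + 1681/12075*1/6 + 2137/12075*1/12 + 1709/12075*1/12 + 3208/12075*1/4 = 1681/12075 = pi_1  (ok)
  668/2415*1/6 + 1681/12075*1/6 + 2137/12075*5/12 + 1709/12075*1/12 + 3208/12075*1/12 = 2137/12075 = pi_2  (ok)
  668/2415*1/12 + 1681/12075*5/12 + 2137/12075*1/12 + 1709/12075*1/6 + 3208/12075*1/12 = 1709/12075 = pi_3  (ok)
  668/2415*1/6 + 1681/12075*1/12 + 2137/12075*1/3 + 1709/12075*7/12 + 3208/12075*1/4 = 3208/12075 = pi_4  (ok)

Answer: 668/2415 1681/12075 2137/12075 1709/12075 3208/12075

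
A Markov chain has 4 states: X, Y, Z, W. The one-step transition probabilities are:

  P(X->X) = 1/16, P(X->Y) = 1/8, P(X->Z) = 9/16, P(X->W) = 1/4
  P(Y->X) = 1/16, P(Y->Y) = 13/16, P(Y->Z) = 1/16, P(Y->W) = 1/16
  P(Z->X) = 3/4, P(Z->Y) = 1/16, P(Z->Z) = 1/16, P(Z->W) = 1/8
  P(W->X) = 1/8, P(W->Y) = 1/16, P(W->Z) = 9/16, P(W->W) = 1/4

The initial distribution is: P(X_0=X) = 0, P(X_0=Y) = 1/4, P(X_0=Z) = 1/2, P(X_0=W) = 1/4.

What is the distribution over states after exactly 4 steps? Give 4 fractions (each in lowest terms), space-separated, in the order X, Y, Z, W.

Answer: 64423/262144 19241/65536 9671/32768 43389/262144

Derivation:
Propagating the distribution step by step (d_{t+1} = d_t * P):
d_0 = (X=0, Y=1/4, Z=1/2, W=1/4)
  d_1[X] = 0*1/16 + 1/4*1/16 + 1/2*3/4 + 1/4*1/8 = 27/64
  d_1[Y] = 0*1/8 + 1/4*13/16 + 1/2*1/16 + 1/4*1/16 = 1/4
  d_1[Z] = 0*9/16 + 1/4*1/16 + 1/2*1/16 + 1/4*9/16 = 3/16
  d_1[W] = 0*1/4 + 1/4*1/16 + 1/2*1/8 + 1/4*1/4 = 9/64
d_1 = (X=27/64, Y=1/4, Z=3/16, W=9/64)
  d_2[X] = 27/64*1/16 + 1/4*1/16 + 3/16*3/4 + 9/64*1/8 = 205/1024
  d_2[Y] = 27/64*1/8 + 1/4*13/16 + 3/16*1/16 + 9/64*1/16 = 283/1024
  d_2[Z] = 27/64*9/16 + 1/4*1/16 + 3/16*1/16 + 9/64*9/16 = 11/32
  d_2[W] = 27/64*1/4 + 1/4*1/16 + 3/16*1/8 + 9/64*1/4 = 23/128
d_2 = (X=205/1024, Y=283/1024, Z=11/32, W=23/128)
  d_3[X] = 205/1024*1/16 + 283/1024*1/16 + 11/32*3/4 + 23/128*1/8 = 635/2048
  d_3[Y] = 205/1024*1/8 + 283/1024*13/16 + 11/32*1/16 + 23/128*1/16 = 4625/16384
  d_3[Z] = 205/1024*9/16 + 283/1024*1/16 + 11/32*1/16 + 23/128*9/16 = 517/2048
  d_3[W] = 205/1024*1/4 + 283/1024*1/16 + 11/32*1/8 + 23/128*1/4 = 2543/16384
d_3 = (X=635/2048, Y=4625/16384, Z=517/2048, W=2543/16384)
  d_4[X] = 635/2048*1/16 + 4625/16384*1/16 + 517/2048*3/4 + 2543/16384*1/8 = 64423/262144
  d_4[Y] = 635/2048*1/8 + 4625/16384*13/16 + 517/2048*1/16 + 2543/16384*1/16 = 19241/65536
  d_4[Z] = 635/2048*9/16 + 4625/16384*1/16 + 517/2048*1/16 + 2543/16384*9/16 = 9671/32768
  d_4[W] = 635/2048*1/4 + 4625/16384*1/16 + 517/2048*1/8 + 2543/16384*1/4 = 43389/262144
d_4 = (X=64423/262144, Y=19241/65536, Z=9671/32768, W=43389/262144)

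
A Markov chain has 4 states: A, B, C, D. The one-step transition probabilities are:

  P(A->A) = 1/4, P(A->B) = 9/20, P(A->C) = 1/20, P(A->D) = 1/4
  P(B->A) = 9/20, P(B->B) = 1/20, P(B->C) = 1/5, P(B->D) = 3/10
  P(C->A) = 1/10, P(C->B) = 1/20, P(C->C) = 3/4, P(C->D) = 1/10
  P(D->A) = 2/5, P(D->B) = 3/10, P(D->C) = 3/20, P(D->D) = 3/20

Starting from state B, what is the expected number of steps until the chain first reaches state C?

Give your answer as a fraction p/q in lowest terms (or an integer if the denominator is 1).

Answer: 5510/733

Derivation:
Let h_i = expected steps to first reach C from state i.
Boundary: h_C = 0.
First-step equations for the other states:
  h_A = 1 + 1/4*h_A + 9/20*h_B + 1/20*h_C + 1/4*h_D
  h_B = 1 + 9/20*h_A + 1/20*h_B + 1/5*h_C + 3/10*h_D
  h_D = 1 + 2/5*h_A + 3/10*h_B + 3/20*h_C + 3/20*h_D

Substituting h_C = 0 and rearranging gives the linear system (I - Q) h = 1:
  [3/4, -9/20, -1/4] . (h_A, h_B, h_D) = 1
  [-9/20, 19/20, -3/10] . (h_A, h_B, h_D) = 1
  [-2/5, -3/10, 17/20] . (h_A, h_B, h_D) = 1

Solving yields:
  h_A = 6190/733
  h_B = 5510/733
  h_D = 5720/733

Starting state is B, so the expected hitting time is h_B = 5510/733.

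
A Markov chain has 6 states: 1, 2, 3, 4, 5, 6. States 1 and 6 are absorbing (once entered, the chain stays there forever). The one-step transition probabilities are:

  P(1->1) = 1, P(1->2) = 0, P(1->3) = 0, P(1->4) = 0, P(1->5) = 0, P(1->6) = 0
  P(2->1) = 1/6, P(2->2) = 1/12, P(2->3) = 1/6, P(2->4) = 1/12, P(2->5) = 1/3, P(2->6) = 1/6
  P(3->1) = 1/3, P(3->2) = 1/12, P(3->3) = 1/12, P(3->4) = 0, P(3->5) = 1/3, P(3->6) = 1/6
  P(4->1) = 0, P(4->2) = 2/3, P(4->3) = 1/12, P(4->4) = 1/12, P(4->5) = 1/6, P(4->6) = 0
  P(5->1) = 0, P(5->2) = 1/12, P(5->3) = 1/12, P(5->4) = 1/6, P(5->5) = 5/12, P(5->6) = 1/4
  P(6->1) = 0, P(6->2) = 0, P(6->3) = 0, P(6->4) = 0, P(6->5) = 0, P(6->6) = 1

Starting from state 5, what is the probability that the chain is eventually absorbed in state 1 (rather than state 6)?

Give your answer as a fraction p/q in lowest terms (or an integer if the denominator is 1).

Answer: 69/302

Derivation:
Let a_i = P(absorbed in 1 | start in state i).
Boundary conditions: a_1 = 1, a_6 = 0.
For each transient state i, a_i = sum_j P(i->j) * a_j:
  a_2 = 1/6*a_1 + 1/12*a_2 + 1/6*a_3 + 1/12*a_4 + 1/3*a_5 + 1/6*a_6
  a_3 = 1/3*a_1 + 1/12*a_2 + 1/12*a_3 + 0*a_4 + 1/3*a_5 + 1/6*a_6
  a_4 = 0*a_1 + 2/3*a_2 + 1/12*a_3 + 1/12*a_4 + 1/6*a_5 + 0*a_6
  a_5 = 0*a_1 + 1/12*a_2 + 1/12*a_3 + 1/6*a_4 + 5/12*a_5 + 1/4*a_6

Substituting a_1 = 1 and a_6 = 0, rearrange to (I - Q) a = r where r[i] = P(i -> 1):
  [11/12, -1/6, -1/12, -1/3] . (a_2, a_3, a_4, a_5) = 1/6
  [-1/12, 11/12, 0, -1/3] . (a_2, a_3, a_4, a_5) = 1/3
  [-2/3, -1/12, 11/12, -1/6] . (a_2, a_3, a_4, a_5) = 0
  [-1/12, -1/12, -1/6, 7/12] . (a_2, a_3, a_4, a_5) = 0

Solving yields:
  a_2 = 233/604
  a_3 = 291/604
  a_4 = 221/604
  a_5 = 69/302

Starting state is 5, so the absorption probability is a_5 = 69/302.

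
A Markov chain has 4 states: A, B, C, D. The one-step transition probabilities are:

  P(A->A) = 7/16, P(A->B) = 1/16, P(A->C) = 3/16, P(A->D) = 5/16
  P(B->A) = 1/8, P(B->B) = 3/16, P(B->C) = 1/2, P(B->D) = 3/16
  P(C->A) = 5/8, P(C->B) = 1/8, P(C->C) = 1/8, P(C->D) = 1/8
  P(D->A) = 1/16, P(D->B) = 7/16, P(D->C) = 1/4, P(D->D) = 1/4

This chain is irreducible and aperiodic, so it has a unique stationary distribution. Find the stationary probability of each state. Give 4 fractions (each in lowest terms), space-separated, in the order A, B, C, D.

The stationary distribution satisfies pi = pi * P, i.e.:
  pi_A = 7/16*pi_A + 1/8*pi_B + 5/8*pi_C + 1/16*pi_D
  pi_B = 1/16*pi_A + 3/16*pi_B + 1/8*pi_C + 7/16*pi_D
  pi_C = 3/16*pi_A + 1/2*pi_B + 1/8*pi_C + 1/4*pi_D
  pi_D = 5/16*pi_A + 3/16*pi_B + 1/8*pi_C + 1/4*pi_D
with normalization: pi_A + pi_B + pi_C + pi_D = 1.

Using the first 3 balance equations plus normalization, the linear system A*pi = b is:
  [-9/16, 1/8, 5/8, 1/16] . pi = 0
  [1/16, -13/16, 1/8, 7/16] . pi = 0
  [3/16, 1/2, -7/8, 1/4] . pi = 0
  [1, 1, 1, 1] . pi = 1

Solving yields:
  pi_A = 486/1433
  pi_B = 268/1433
  pi_C = 351/1433
  pi_D = 328/1433

Verification (pi * P):
  486/1433*7/16 + 268/1433*1/8 + 351/1433*5/8 + 328/1433*1/16 = 486/1433 = pi_A  (ok)
  486/1433*1/16 + 268/1433*3/16 + 351/1433*1/8 + 328/1433*7/16 = 268/1433 = pi_B  (ok)
  486/1433*3/16 + 268/1433*1/2 + 351/1433*1/8 + 328/1433*1/4 = 351/1433 = pi_C  (ok)
  486/1433*5/16 + 268/1433*3/16 + 351/1433*1/8 + 328/1433*1/4 = 328/1433 = pi_D  (ok)

Answer: 486/1433 268/1433 351/1433 328/1433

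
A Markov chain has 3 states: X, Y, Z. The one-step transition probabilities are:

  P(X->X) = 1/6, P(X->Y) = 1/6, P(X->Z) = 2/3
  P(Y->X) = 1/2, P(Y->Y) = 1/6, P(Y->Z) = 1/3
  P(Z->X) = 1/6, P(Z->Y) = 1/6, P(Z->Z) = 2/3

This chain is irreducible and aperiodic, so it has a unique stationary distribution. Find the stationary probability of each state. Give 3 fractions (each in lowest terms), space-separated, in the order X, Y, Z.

Answer: 2/9 1/6 11/18

Derivation:
The stationary distribution satisfies pi = pi * P, i.e.:
  pi_X = 1/6*pi_X + 1/2*pi_Y + 1/6*pi_Z
  pi_Y = 1/6*pi_X + 1/6*pi_Y + 1/6*pi_Z
  pi_Z = 2/3*pi_X + 1/3*pi_Y + 2/3*pi_Z
with normalization: pi_X + pi_Y + pi_Z = 1.

Using the first 2 balance equations plus normalization, the linear system A*pi = b is:
  [-5/6, 1/2, 1/6] . pi = 0
  [1/6, -5/6, 1/6] . pi = 0
  [1, 1, 1] . pi = 1

Solving yields:
  pi_X = 2/9
  pi_Y = 1/6
  pi_Z = 11/18

Verification (pi * P):
  2/9*1/6 + 1/6*1/2 + 11/18*1/6 = 2/9 = pi_X  (ok)
  2/9*1/6 + 1/6*1/6 + 11/18*1/6 = 1/6 = pi_Y  (ok)
  2/9*2/3 + 1/6*1/3 + 11/18*2/3 = 11/18 = pi_Z  (ok)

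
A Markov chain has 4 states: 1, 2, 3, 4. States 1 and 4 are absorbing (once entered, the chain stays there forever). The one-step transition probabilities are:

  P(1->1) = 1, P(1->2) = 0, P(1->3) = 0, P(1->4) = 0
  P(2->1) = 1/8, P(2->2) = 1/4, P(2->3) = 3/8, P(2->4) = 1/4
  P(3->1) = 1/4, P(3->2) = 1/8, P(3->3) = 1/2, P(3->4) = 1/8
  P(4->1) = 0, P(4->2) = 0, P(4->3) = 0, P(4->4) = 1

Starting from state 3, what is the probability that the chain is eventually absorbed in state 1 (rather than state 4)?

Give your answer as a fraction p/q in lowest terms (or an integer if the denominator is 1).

Answer: 13/21

Derivation:
Let a_i = P(absorbed in 1 | start in state i).
Boundary conditions: a_1 = 1, a_4 = 0.
For each transient state i, a_i = sum_j P(i->j) * a_j:
  a_2 = 1/8*a_1 + 1/4*a_2 + 3/8*a_3 + 1/4*a_4
  a_3 = 1/4*a_1 + 1/8*a_2 + 1/2*a_3 + 1/8*a_4

Substituting a_1 = 1 and a_4 = 0, rearrange to (I - Q) a = r where r[i] = P(i -> 1):
  [3/4, -3/8] . (a_2, a_3) = 1/8
  [-1/8, 1/2] . (a_2, a_3) = 1/4

Solving yields:
  a_2 = 10/21
  a_3 = 13/21

Starting state is 3, so the absorption probability is a_3 = 13/21.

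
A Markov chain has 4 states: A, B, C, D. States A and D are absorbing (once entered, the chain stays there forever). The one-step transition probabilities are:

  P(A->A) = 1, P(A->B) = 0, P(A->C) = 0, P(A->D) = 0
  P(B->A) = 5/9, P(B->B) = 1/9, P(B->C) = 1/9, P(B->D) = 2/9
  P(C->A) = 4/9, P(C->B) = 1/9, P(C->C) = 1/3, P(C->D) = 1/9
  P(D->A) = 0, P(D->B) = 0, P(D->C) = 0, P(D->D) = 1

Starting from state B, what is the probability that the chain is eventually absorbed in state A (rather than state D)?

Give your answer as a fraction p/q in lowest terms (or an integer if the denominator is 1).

Answer: 34/47

Derivation:
Let a_i = P(absorbed in A | start in state i).
Boundary conditions: a_A = 1, a_D = 0.
For each transient state i, a_i = sum_j P(i->j) * a_j:
  a_B = 5/9*a_A + 1/9*a_B + 1/9*a_C + 2/9*a_D
  a_C = 4/9*a_A + 1/9*a_B + 1/3*a_C + 1/9*a_D

Substituting a_A = 1 and a_D = 0, rearrange to (I - Q) a = r where r[i] = P(i -> A):
  [8/9, -1/9] . (a_B, a_C) = 5/9
  [-1/9, 2/3] . (a_B, a_C) = 4/9

Solving yields:
  a_B = 34/47
  a_C = 37/47

Starting state is B, so the absorption probability is a_B = 34/47.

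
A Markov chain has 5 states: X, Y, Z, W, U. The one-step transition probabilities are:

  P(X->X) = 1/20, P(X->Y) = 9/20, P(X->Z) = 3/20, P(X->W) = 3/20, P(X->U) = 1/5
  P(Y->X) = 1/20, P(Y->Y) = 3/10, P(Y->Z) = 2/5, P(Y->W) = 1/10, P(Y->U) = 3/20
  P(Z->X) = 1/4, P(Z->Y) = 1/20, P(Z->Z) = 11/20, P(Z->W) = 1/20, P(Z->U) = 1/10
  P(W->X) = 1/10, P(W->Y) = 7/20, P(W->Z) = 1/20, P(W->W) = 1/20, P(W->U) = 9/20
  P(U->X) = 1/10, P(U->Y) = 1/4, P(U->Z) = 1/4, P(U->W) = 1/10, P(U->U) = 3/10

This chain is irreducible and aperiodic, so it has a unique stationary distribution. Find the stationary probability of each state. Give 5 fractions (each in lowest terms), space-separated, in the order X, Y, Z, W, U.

Answer: 8469/62176 3491/15544 22487/62176 2627/31088 6001/31088

Derivation:
The stationary distribution satisfies pi = pi * P, i.e.:
  pi_X = 1/20*pi_X + 1/20*pi_Y + 1/4*pi_Z + 1/10*pi_W + 1/10*pi_U
  pi_Y = 9/20*pi_X + 3/10*pi_Y + 1/20*pi_Z + 7/20*pi_W + 1/4*pi_U
  pi_Z = 3/20*pi_X + 2/5*pi_Y + 11/20*pi_Z + 1/20*pi_W + 1/4*pi_U
  pi_W = 3/20*pi_X + 1/10*pi_Y + 1/20*pi_Z + 1/20*pi_W + 1/10*pi_U
  pi_U = 1/5*pi_X + 3/20*pi_Y + 1/10*pi_Z + 9/20*pi_W + 3/10*pi_U
with normalization: pi_X + pi_Y + pi_Z + pi_W + pi_U = 1.

Using the first 4 balance equations plus normalization, the linear system A*pi = b is:
  [-19/20, 1/20, 1/4, 1/10, 1/10] . pi = 0
  [9/20, -7/10, 1/20, 7/20, 1/4] . pi = 0
  [3/20, 2/5, -9/20, 1/20, 1/4] . pi = 0
  [3/20, 1/10, 1/20, -19/20, 1/10] . pi = 0
  [1, 1, 1, 1, 1] . pi = 1

Solving yields:
  pi_X = 8469/62176
  pi_Y = 3491/15544
  pi_Z = 22487/62176
  pi_W = 2627/31088
  pi_U = 6001/31088

Verification (pi * P):
  8469/62176*1/20 + 3491/15544*1/20 + 22487/62176*1/4 + 2627/31088*1/10 + 6001/31088*1/10 = 8469/62176 = pi_X  (ok)
  8469/62176*9/20 + 3491/15544*3/10 + 22487/62176*1/20 + 2627/31088*7/20 + 6001/31088*1/4 = 3491/15544 = pi_Y  (ok)
  8469/62176*3/20 + 3491/15544*2/5 + 22487/62176*11/20 + 2627/31088*1/20 + 6001/31088*1/4 = 22487/62176 = pi_Z  (ok)
  8469/62176*3/20 + 3491/15544*1/10 + 22487/62176*1/20 + 2627/31088*1/20 + 6001/31088*1/10 = 2627/31088 = pi_W  (ok)
  8469/62176*1/5 + 3491/15544*3/20 + 22487/62176*1/10 + 2627/31088*9/20 + 6001/31088*3/10 = 6001/31088 = pi_U  (ok)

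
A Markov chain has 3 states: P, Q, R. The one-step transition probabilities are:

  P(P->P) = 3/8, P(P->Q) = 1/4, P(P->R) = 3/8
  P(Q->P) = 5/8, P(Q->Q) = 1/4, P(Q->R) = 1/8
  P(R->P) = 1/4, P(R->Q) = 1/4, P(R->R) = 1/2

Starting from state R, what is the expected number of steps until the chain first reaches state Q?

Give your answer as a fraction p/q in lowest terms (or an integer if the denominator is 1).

Let h_i = expected steps to first reach Q from state i.
Boundary: h_Q = 0.
First-step equations for the other states:
  h_P = 1 + 3/8*h_P + 1/4*h_Q + 3/8*h_R
  h_R = 1 + 1/4*h_P + 1/4*h_Q + 1/2*h_R

Substituting h_Q = 0 and rearranging gives the linear system (I - Q) h = 1:
  [5/8, -3/8] . (h_P, h_R) = 1
  [-1/4, 1/2] . (h_P, h_R) = 1

Solving yields:
  h_P = 4
  h_R = 4

Starting state is R, so the expected hitting time is h_R = 4.

Answer: 4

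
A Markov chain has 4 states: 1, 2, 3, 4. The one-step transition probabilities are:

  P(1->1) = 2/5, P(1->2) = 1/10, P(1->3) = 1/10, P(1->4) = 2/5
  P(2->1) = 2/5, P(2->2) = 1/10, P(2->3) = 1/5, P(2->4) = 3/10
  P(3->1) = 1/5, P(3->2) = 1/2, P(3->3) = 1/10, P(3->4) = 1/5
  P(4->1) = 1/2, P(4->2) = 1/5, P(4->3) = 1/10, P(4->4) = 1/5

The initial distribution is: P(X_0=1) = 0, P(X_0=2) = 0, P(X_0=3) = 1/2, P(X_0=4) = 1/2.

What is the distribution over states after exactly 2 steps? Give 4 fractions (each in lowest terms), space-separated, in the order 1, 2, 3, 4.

Propagating the distribution step by step (d_{t+1} = d_t * P):
d_0 = (1=0, 2=0, 3=1/2, 4=1/2)
  d_1[1] = 0*2/5 + 0*2/5 + 1/2*1/5 + 1/2*1/2 = 7/20
  d_1[2] = 0*1/10 + 0*1/10 + 1/2*1/2 + 1/2*1/5 = 7/20
  d_1[3] = 0*1/10 + 0*1/5 + 1/2*1/10 + 1/2*1/10 = 1/10
  d_1[4] = 0*2/5 + 0*3/10 + 1/2*1/5 + 1/2*1/5 = 1/5
d_1 = (1=7/20, 2=7/20, 3=1/10, 4=1/5)
  d_2[1] = 7/20*2/5 + 7/20*2/5 + 1/10*1/5 + 1/5*1/2 = 2/5
  d_2[2] = 7/20*1/10 + 7/20*1/10 + 1/10*1/2 + 1/5*1/5 = 4/25
  d_2[3] = 7/20*1/10 + 7/20*1/5 + 1/10*1/10 + 1/5*1/10 = 27/200
  d_2[4] = 7/20*2/5 + 7/20*3/10 + 1/10*1/5 + 1/5*1/5 = 61/200
d_2 = (1=2/5, 2=4/25, 3=27/200, 4=61/200)

Answer: 2/5 4/25 27/200 61/200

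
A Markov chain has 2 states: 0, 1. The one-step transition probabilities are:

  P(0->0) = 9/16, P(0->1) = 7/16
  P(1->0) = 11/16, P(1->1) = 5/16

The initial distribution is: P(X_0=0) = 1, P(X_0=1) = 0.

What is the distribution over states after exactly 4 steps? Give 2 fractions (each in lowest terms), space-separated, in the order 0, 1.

Answer: 5007/8192 3185/8192

Derivation:
Propagating the distribution step by step (d_{t+1} = d_t * P):
d_0 = (0=1, 1=0)
  d_1[0] = 1*9/16 + 0*11/16 = 9/16
  d_1[1] = 1*7/16 + 0*5/16 = 7/16
d_1 = (0=9/16, 1=7/16)
  d_2[0] = 9/16*9/16 + 7/16*11/16 = 79/128
  d_2[1] = 9/16*7/16 + 7/16*5/16 = 49/128
d_2 = (0=79/128, 1=49/128)
  d_3[0] = 79/128*9/16 + 49/128*11/16 = 625/1024
  d_3[1] = 79/128*7/16 + 49/128*5/16 = 399/1024
d_3 = (0=625/1024, 1=399/1024)
  d_4[0] = 625/1024*9/16 + 399/1024*11/16 = 5007/8192
  d_4[1] = 625/1024*7/16 + 399/1024*5/16 = 3185/8192
d_4 = (0=5007/8192, 1=3185/8192)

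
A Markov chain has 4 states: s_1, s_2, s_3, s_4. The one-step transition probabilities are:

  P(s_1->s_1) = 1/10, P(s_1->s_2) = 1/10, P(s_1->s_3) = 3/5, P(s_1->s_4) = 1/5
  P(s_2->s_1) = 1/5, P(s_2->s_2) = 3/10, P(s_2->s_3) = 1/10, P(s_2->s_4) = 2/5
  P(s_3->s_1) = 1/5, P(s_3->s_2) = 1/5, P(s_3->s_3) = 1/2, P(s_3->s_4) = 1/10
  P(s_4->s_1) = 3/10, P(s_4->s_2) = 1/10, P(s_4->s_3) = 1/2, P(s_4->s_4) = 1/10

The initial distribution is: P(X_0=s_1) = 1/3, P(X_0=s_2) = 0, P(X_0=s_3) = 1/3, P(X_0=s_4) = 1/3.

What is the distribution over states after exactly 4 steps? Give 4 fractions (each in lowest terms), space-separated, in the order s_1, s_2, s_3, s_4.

Propagating the distribution step by step (d_{t+1} = d_t * P):
d_0 = (s_1=1/3, s_2=0, s_3=1/3, s_4=1/3)
  d_1[s_1] = 1/3*1/10 + 0*1/5 + 1/3*1/5 + 1/3*3/10 = 1/5
  d_1[s_2] = 1/3*1/10 + 0*3/10 + 1/3*1/5 + 1/3*1/10 = 2/15
  d_1[s_3] = 1/3*3/5 + 0*1/10 + 1/3*1/2 + 1/3*1/2 = 8/15
  d_1[s_4] = 1/3*1/5 + 0*2/5 + 1/3*1/10 + 1/3*1/10 = 2/15
d_1 = (s_1=1/5, s_2=2/15, s_3=8/15, s_4=2/15)
  d_2[s_1] = 1/5*1/10 + 2/15*1/5 + 8/15*1/5 + 2/15*3/10 = 29/150
  d_2[s_2] = 1/5*1/10 + 2/15*3/10 + 8/15*1/5 + 2/15*1/10 = 9/50
  d_2[s_3] = 1/5*3/5 + 2/15*1/10 + 8/15*1/2 + 2/15*1/2 = 7/15
  d_2[s_4] = 1/5*1/5 + 2/15*2/5 + 8/15*1/10 + 2/15*1/10 = 4/25
d_2 = (s_1=29/150, s_2=9/50, s_3=7/15, s_4=4/25)
  d_3[s_1] = 29/150*1/10 + 9/50*1/5 + 7/15*1/5 + 4/25*3/10 = 59/300
  d_3[s_2] = 29/150*1/10 + 9/50*3/10 + 7/15*1/5 + 4/25*1/10 = 137/750
  d_3[s_3] = 29/150*3/5 + 9/50*1/10 + 7/15*1/2 + 4/25*1/2 = 671/1500
  d_3[s_4] = 29/150*1/5 + 9/50*2/5 + 7/15*1/10 + 4/25*1/10 = 13/75
d_3 = (s_1=59/300, s_2=137/750, s_3=671/1500, s_4=13/75)
  d_4[s_1] = 59/300*1/10 + 137/750*1/5 + 671/1500*1/5 + 13/75*3/10 = 593/3000
  d_4[s_2] = 59/300*1/10 + 137/750*3/10 + 671/1500*1/5 + 13/75*1/10 = 2719/15000
  d_4[s_3] = 59/300*3/5 + 137/750*1/10 + 671/1500*1/2 + 13/75*1/2 = 2233/5000
  d_4[s_4] = 59/300*1/5 + 137/750*2/5 + 671/1500*1/10 + 13/75*1/10 = 2617/15000
d_4 = (s_1=593/3000, s_2=2719/15000, s_3=2233/5000, s_4=2617/15000)

Answer: 593/3000 2719/15000 2233/5000 2617/15000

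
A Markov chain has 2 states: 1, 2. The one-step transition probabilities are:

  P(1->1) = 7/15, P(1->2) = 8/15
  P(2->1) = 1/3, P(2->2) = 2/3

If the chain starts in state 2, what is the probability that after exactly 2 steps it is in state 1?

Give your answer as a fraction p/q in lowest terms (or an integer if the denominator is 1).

Computing P^2 by repeated multiplication:
P^1 =
  1: [7/15, 8/15]
  2: [1/3, 2/3]
P^2 =
  1: [89/225, 136/225]
  2: [17/45, 28/45]

(P^2)[2 -> 1] = 17/45

Answer: 17/45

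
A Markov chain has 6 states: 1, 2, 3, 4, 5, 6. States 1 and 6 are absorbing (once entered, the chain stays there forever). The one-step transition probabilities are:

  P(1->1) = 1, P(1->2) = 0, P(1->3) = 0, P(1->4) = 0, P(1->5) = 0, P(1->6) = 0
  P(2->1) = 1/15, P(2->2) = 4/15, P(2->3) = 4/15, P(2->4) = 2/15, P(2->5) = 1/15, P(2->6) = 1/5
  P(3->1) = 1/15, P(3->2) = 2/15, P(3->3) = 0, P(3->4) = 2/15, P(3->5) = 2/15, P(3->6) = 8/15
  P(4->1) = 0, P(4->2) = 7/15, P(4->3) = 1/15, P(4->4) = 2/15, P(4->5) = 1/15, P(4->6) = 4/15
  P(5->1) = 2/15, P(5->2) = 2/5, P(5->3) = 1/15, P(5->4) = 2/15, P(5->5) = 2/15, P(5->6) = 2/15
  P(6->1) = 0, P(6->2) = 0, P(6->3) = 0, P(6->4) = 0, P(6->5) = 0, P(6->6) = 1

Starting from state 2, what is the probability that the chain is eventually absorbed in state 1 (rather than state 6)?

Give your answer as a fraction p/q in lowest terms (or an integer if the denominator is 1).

Let a_i = P(absorbed in 1 | start in state i).
Boundary conditions: a_1 = 1, a_6 = 0.
For each transient state i, a_i = sum_j P(i->j) * a_j:
  a_2 = 1/15*a_1 + 4/15*a_2 + 4/15*a_3 + 2/15*a_4 + 1/15*a_5 + 1/5*a_6
  a_3 = 1/15*a_1 + 2/15*a_2 + 0*a_3 + 2/15*a_4 + 2/15*a_5 + 8/15*a_6
  a_4 = 0*a_1 + 7/15*a_2 + 1/15*a_3 + 2/15*a_4 + 1/15*a_5 + 4/15*a_6
  a_5 = 2/15*a_1 + 2/5*a_2 + 1/15*a_3 + 2/15*a_4 + 2/15*a_5 + 2/15*a_6

Substituting a_1 = 1 and a_6 = 0, rearrange to (I - Q) a = r where r[i] = P(i -> 1):
  [11/15, -4/15, -2/15, -1/15] . (a_2, a_3, a_4, a_5) = 1/15
  [-2/15, 1, -2/15, -2/15] . (a_2, a_3, a_4, a_5) = 1/15
  [-7/15, -1/15, 13/15, -1/15] . (a_2, a_3, a_4, a_5) = 0
  [-2/5, -1/15, -2/15, 13/15] . (a_2, a_3, a_4, a_5) = 2/15

Solving yields:
  a_2 = 3836/19695
  a_3 = 2911/19695
  a_4 = 2708/19695
  a_5 = 5441/19695

Starting state is 2, so the absorption probability is a_2 = 3836/19695.

Answer: 3836/19695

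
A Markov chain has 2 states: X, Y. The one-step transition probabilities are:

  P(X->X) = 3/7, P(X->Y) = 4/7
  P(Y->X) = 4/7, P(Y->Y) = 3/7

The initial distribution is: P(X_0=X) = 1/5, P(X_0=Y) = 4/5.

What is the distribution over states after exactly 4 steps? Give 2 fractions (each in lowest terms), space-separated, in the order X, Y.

Answer: 6001/12005 6004/12005

Derivation:
Propagating the distribution step by step (d_{t+1} = d_t * P):
d_0 = (X=1/5, Y=4/5)
  d_1[X] = 1/5*3/7 + 4/5*4/7 = 19/35
  d_1[Y] = 1/5*4/7 + 4/5*3/7 = 16/35
d_1 = (X=19/35, Y=16/35)
  d_2[X] = 19/35*3/7 + 16/35*4/7 = 121/245
  d_2[Y] = 19/35*4/7 + 16/35*3/7 = 124/245
d_2 = (X=121/245, Y=124/245)
  d_3[X] = 121/245*3/7 + 124/245*4/7 = 859/1715
  d_3[Y] = 121/245*4/7 + 124/245*3/7 = 856/1715
d_3 = (X=859/1715, Y=856/1715)
  d_4[X] = 859/1715*3/7 + 856/1715*4/7 = 6001/12005
  d_4[Y] = 859/1715*4/7 + 856/1715*3/7 = 6004/12005
d_4 = (X=6001/12005, Y=6004/12005)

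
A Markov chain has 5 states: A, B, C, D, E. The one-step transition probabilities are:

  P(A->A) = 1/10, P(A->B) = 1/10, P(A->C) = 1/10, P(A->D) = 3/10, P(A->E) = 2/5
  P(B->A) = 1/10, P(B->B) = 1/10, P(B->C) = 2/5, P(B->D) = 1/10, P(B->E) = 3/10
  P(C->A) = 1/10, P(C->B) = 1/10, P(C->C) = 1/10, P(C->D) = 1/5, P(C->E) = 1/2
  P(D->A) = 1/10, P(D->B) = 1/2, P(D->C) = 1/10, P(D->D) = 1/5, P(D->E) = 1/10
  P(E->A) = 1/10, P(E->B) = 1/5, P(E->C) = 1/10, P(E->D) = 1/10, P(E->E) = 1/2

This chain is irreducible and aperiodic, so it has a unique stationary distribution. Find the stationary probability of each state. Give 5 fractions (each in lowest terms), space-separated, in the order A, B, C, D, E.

Answer: 1/10 67/336 179/1120 1523/10080 491/1260

Derivation:
The stationary distribution satisfies pi = pi * P, i.e.:
  pi_A = 1/10*pi_A + 1/10*pi_B + 1/10*pi_C + 1/10*pi_D + 1/10*pi_E
  pi_B = 1/10*pi_A + 1/10*pi_B + 1/10*pi_C + 1/2*pi_D + 1/5*pi_E
  pi_C = 1/10*pi_A + 2/5*pi_B + 1/10*pi_C + 1/10*pi_D + 1/10*pi_E
  pi_D = 3/10*pi_A + 1/10*pi_B + 1/5*pi_C + 1/5*pi_D + 1/10*pi_E
  pi_E = 2/5*pi_A + 3/10*pi_B + 1/2*pi_C + 1/10*pi_D + 1/2*pi_E
with normalization: pi_A + pi_B + pi_C + pi_D + pi_E = 1.

Using the first 4 balance equations plus normalization, the linear system A*pi = b is:
  [-9/10, 1/10, 1/10, 1/10, 1/10] . pi = 0
  [1/10, -9/10, 1/10, 1/2, 1/5] . pi = 0
  [1/10, 2/5, -9/10, 1/10, 1/10] . pi = 0
  [3/10, 1/10, 1/5, -4/5, 1/10] . pi = 0
  [1, 1, 1, 1, 1] . pi = 1

Solving yields:
  pi_A = 1/10
  pi_B = 67/336
  pi_C = 179/1120
  pi_D = 1523/10080
  pi_E = 491/1260

Verification (pi * P):
  1/10*1/10 + 67/336*1/10 + 179/1120*1/10 + 1523/10080*1/10 + 491/1260*1/10 = 1/10 = pi_A  (ok)
  1/10*1/10 + 67/336*1/10 + 179/1120*1/10 + 1523/10080*1/2 + 491/1260*1/5 = 67/336 = pi_B  (ok)
  1/10*1/10 + 67/336*2/5 + 179/1120*1/10 + 1523/10080*1/10 + 491/1260*1/10 = 179/1120 = pi_C  (ok)
  1/10*3/10 + 67/336*1/10 + 179/1120*1/5 + 1523/10080*1/5 + 491/1260*1/10 = 1523/10080 = pi_D  (ok)
  1/10*2/5 + 67/336*3/10 + 179/1120*1/2 + 1523/10080*1/10 + 491/1260*1/2 = 491/1260 = pi_E  (ok)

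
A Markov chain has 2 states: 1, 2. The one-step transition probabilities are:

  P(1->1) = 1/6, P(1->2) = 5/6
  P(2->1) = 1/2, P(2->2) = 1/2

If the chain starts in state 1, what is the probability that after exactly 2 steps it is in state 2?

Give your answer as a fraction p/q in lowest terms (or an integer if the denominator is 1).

Computing P^2 by repeated multiplication:
P^1 =
  1: [1/6, 5/6]
  2: [1/2, 1/2]
P^2 =
  1: [4/9, 5/9]
  2: [1/3, 2/3]

(P^2)[1 -> 2] = 5/9

Answer: 5/9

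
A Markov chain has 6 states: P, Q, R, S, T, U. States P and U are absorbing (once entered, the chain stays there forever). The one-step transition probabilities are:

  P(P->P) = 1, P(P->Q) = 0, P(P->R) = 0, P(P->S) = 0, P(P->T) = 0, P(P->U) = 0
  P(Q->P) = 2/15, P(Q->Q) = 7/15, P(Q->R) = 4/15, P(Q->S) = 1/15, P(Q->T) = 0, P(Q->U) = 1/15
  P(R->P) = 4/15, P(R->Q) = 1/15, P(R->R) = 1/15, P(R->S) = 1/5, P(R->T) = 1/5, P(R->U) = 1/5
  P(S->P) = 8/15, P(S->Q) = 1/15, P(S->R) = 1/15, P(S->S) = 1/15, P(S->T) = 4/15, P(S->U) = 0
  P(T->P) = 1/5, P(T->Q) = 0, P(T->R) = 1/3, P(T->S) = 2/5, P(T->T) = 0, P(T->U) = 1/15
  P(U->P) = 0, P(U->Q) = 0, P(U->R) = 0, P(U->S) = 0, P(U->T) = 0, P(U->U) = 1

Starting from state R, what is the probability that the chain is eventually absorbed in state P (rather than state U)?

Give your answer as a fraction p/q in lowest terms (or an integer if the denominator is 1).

Let a_i = P(absorbed in P | start in state i).
Boundary conditions: a_P = 1, a_U = 0.
For each transient state i, a_i = sum_j P(i->j) * a_j:
  a_Q = 2/15*a_P + 7/15*a_Q + 4/15*a_R + 1/15*a_S + 0*a_T + 1/15*a_U
  a_R = 4/15*a_P + 1/15*a_Q + 1/15*a_R + 1/5*a_S + 1/5*a_T + 1/5*a_U
  a_S = 8/15*a_P + 1/15*a_Q + 1/15*a_R + 1/15*a_S + 4/15*a_T + 0*a_U
  a_T = 1/5*a_P + 0*a_Q + 1/3*a_R + 2/5*a_S + 0*a_T + 1/15*a_U

Substituting a_P = 1 and a_U = 0, rearrange to (I - Q) a = r where r[i] = P(i -> P):
  [8/15, -4/15, -1/15, 0] . (a_Q, a_R, a_S, a_T) = 2/15
  [-1/15, 14/15, -1/5, -1/5] . (a_Q, a_R, a_S, a_T) = 4/15
  [-1/15, -1/15, 14/15, -4/15] . (a_Q, a_R, a_S, a_T) = 8/15
  [0, -1/3, -2/5, 1] . (a_Q, a_R, a_S, a_T) = 1/5

Solving yields:
  a_Q = 12059/16942
  a_R = 11841/16942
  a_S = 7612/8471
  a_T = 13425/16942

Starting state is R, so the absorption probability is a_R = 11841/16942.

Answer: 11841/16942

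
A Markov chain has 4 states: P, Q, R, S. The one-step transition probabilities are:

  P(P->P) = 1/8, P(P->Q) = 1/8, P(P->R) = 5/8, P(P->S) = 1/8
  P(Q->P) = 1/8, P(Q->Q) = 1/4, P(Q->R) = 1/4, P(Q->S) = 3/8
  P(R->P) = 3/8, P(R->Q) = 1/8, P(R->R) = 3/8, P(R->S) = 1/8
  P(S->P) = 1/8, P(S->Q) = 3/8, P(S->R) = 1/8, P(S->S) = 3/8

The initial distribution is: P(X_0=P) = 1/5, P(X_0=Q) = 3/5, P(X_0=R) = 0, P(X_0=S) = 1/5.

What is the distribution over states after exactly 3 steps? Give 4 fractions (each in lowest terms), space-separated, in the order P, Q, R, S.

Propagating the distribution step by step (d_{t+1} = d_t * P):
d_0 = (P=1/5, Q=3/5, R=0, S=1/5)
  d_1[P] = 1/5*1/8 + 3/5*1/8 + 0*3/8 + 1/5*1/8 = 1/8
  d_1[Q] = 1/5*1/8 + 3/5*1/4 + 0*1/8 + 1/5*3/8 = 1/4
  d_1[R] = 1/5*5/8 + 3/5*1/4 + 0*3/8 + 1/5*1/8 = 3/10
  d_1[S] = 1/5*1/8 + 3/5*3/8 + 0*1/8 + 1/5*3/8 = 13/40
d_1 = (P=1/8, Q=1/4, R=3/10, S=13/40)
  d_2[P] = 1/8*1/8 + 1/4*1/8 + 3/10*3/8 + 13/40*1/8 = 1/5
  d_2[Q] = 1/8*1/8 + 1/4*1/4 + 3/10*1/8 + 13/40*3/8 = 19/80
  d_2[R] = 1/8*5/8 + 1/4*1/4 + 3/10*3/8 + 13/40*1/8 = 47/160
  d_2[S] = 1/8*1/8 + 1/4*3/8 + 3/10*1/8 + 13/40*3/8 = 43/160
d_2 = (P=1/5, Q=19/80, R=47/160, S=43/160)
  d_3[P] = 1/5*1/8 + 19/80*1/8 + 47/160*3/8 + 43/160*1/8 = 127/640
  d_3[Q] = 1/5*1/8 + 19/80*1/4 + 47/160*1/8 + 43/160*3/8 = 71/320
  d_3[R] = 1/5*5/8 + 19/80*1/4 + 47/160*3/8 + 43/160*1/8 = 21/64
  d_3[S] = 1/5*1/8 + 19/80*3/8 + 47/160*1/8 + 43/160*3/8 = 161/640
d_3 = (P=127/640, Q=71/320, R=21/64, S=161/640)

Answer: 127/640 71/320 21/64 161/640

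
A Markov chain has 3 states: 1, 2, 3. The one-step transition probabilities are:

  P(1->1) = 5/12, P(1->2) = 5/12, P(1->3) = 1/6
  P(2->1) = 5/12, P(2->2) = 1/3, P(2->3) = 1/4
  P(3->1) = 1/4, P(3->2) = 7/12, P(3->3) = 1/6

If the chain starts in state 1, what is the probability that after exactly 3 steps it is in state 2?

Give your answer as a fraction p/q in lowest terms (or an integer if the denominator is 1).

Answer: 719/1728

Derivation:
Computing P^3 by repeated multiplication:
P^1 =
  1: [5/12, 5/12, 1/6]
  2: [5/12, 1/3, 1/4]
  3: [1/4, 7/12, 1/6]
P^2 =
  1: [7/18, 59/144, 29/144]
  2: [3/8, 31/72, 7/36]
  3: [7/18, 19/48, 31/144]
P^3 =
  1: [331/864, 719/1728, 347/1728]
  2: [83/216, 119/288, 175/864]
  3: [329/864, 725/1728, 115/576]

(P^3)[1 -> 2] = 719/1728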